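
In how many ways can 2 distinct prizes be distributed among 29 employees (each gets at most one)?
P(29,2) = 29!/(29-2)! = 812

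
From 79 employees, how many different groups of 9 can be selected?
C(79,9) = 79!/(9!×70!) = 205811513765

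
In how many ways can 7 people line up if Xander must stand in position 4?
Fix one position: (7-1)! = 720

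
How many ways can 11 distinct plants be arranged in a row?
11! = 39916800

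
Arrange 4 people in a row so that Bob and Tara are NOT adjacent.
Total - adjacent = 4! - (4-1)!×2 = 24 - 12 = 12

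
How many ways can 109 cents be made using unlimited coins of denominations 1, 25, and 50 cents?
Coefficient of x^109 in 1/(1-x^1) · 1/(1-x^25) · 1/(1-x^50). Case on j = number of 50-cent coins (j = 0..2); remainder r = 109 - 50j is made from {1,25} in ⌊r/25⌋+1 ways. r = 109, 59, 9 → 5 + 3 + 1 = 9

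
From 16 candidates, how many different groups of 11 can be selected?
C(16,11) = 16!/(11!×5!) = 4368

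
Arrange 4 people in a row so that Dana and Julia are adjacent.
Treat as block: (4-1)! × 2! = 6 × 2 = 12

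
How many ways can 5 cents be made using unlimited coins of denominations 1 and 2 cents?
Coefficient of x^5 in 1/(1-x^1) · 1/(1-x^2). Use j coins of 2 for j = 0..⌊5/2⌋ = 2, the rest in 1s: 2 + 1 = 3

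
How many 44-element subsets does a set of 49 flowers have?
C(49,44) = 49!/(44!×5!) = 1906884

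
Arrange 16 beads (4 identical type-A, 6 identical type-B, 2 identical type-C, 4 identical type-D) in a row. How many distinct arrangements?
16! / (4! × 6! × 2! × 4!) = 25225200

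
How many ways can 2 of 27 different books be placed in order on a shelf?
P(27,2) = 27!/(27-2)! = 702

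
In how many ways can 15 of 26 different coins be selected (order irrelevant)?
C(26,15) = 26!/(15!×11!) = 7726160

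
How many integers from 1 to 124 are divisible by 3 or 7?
⌊124/3⌋ + ⌊124/7⌋ - ⌊124/21⌋ = 41 + 17 - 5 = 53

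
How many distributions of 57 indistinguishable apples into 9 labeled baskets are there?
C(57+9-1, 9-1) = C(65, 8) = 5047381560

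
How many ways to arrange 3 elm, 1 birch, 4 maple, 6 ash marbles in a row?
14! / (3! × 1! × 4! × 6!) = 840840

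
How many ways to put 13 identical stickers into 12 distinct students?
C(13+12-1, 12-1) = C(24, 11) = 2496144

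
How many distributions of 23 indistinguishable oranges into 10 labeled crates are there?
C(23+10-1, 10-1) = C(32, 9) = 28048800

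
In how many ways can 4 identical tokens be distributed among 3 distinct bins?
C(4+3-1, 3-1) = C(6, 2) = 15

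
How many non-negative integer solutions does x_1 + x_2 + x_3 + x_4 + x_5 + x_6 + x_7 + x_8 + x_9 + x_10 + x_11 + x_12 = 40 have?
C(40+12-1, 12-1) = C(51, 11) = 47626016970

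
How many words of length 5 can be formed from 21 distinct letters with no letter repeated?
P(21,5) = 21!/(21-5)! = 2441880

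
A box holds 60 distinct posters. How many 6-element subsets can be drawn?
C(60,6) = 60!/(6!×54!) = 50063860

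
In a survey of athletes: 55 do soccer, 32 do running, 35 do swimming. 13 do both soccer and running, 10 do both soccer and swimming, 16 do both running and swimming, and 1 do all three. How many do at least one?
|A∪B∪C| = 55+32+35-13-10-16+1 = 84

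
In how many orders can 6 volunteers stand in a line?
6! = 720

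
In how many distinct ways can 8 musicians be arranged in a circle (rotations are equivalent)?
Circular: fix one position, arrange the rest. (8-1)! = 5040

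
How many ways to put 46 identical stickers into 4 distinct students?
C(46+4-1, 4-1) = C(49, 3) = 18424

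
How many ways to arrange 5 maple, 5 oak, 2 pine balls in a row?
12! / (5! × 5! × 2!) = 16632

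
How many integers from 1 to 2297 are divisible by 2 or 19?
⌊2297/2⌋ + ⌊2297/19⌋ - ⌊2297/38⌋ = 1148 + 120 - 60 = 1208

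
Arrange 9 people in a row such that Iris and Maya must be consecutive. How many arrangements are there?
Treat the 2 as one block: (9-2+1)! × 2! = 40320 × 2 = 80640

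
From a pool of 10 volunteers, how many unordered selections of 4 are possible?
C(10,4) = 10!/(4!×6!) = 210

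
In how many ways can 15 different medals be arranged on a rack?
15! = 1307674368000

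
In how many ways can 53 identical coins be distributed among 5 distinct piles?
C(53+5-1, 5-1) = C(57, 4) = 395010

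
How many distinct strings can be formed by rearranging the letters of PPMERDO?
7! / (1! × 1! × 1! × 1! × 1! × 2!) = 2520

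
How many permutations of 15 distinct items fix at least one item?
Complement of the derangements. !15 = Σ_{j=0}^{15} (-1)^j·15!/j! = 1307674368000 - 1307674368000 + 653837184000 - 217945728000 + 54486432000 - 10897286400 + 1816214400 - 259459200 + 32432400 - 3603600 + 360360 - 32760 + 2730 - 210 + 15 - 1 = 481066515734. 15! - !15 = 1307674368000 - 481066515734 = 826607852266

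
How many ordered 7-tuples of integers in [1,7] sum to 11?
Coefficient of x^11 in (x + x² + ... + x^7)^7. By inclusion-exclusion on dice exceeding 7: Σ_j (-1)^j C(7,j)·C(11-1-7j, 6) = C(7,0)·C(10,6) = 1·210 = 210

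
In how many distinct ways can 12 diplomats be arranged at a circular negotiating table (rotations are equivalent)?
Circular: fix one position, arrange the rest. (12-1)! = 39916800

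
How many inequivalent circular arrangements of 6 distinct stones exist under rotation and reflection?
(6-1)!/2 = 120/2 = 60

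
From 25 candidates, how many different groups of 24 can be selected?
C(25,24) = 25!/(24!×1!) = 25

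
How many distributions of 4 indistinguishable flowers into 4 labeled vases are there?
C(4+4-1, 4-1) = C(7, 3) = 35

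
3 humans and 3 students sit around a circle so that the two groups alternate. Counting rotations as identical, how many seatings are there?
Fix one of the humans: (3-1)! ways for the remaining humans, × 3! ways for the students = 2 × 6 = 12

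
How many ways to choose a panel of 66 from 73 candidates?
C(73,66) = 73!/(66!×7!) = 1629348612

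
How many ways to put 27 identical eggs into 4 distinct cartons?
C(27+4-1, 4-1) = C(30, 3) = 4060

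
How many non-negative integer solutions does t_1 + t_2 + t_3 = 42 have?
C(42+3-1, 3-1) = C(44, 2) = 946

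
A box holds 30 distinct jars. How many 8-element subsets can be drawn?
C(30,8) = 30!/(8!×22!) = 5852925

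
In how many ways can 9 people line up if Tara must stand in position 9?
Fix one position: (9-1)! = 40320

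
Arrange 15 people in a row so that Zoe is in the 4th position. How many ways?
Fix one position: (15-1)! = 87178291200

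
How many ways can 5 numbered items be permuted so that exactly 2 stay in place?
Choose the 2 fixed points C(5,2) = 10, derange the rest: !3 = Σ_{j=0}^{3} (-1)^j·3!/j! = 6 - 6 + 3 - 1 = 2. Product = 10 × 2 = 20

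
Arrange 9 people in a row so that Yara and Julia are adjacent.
Treat as block: (9-1)! × 2! = 40320 × 2 = 80640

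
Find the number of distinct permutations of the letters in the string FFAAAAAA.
8! / (2! × 6!) = 28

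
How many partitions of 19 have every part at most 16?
Let r_j(i) = number of partitions of i into parts ≤ j, for i = 0..19. r_1(i) = 1 for all i; r_j(i) = r_{j-1}(i) + r_j(i-j). Rows j = 2..16: ≤2: 1 1 2 2 3 3 4 4 5 5 6 6 7 7 8 8 9 9 10 10; ≤3: 1 1 2 3 4 5 7 8 10 12 14 16 19 21 24 27 30 33 37 40; ≤4: 1 1 2 3 5 6 9 11 15 18 23 27 34 39 47 54 64 72 84 94; ≤5: 1 1 2 3 5 7 10 13 18 23 30 37 47 57 70 84 101 119 141 164; ≤6: 1 1 2 3 5 7 11 14 20 26 35 44 58 71 90 110 136 163 199 235; ≤7: 1 1 2 3 5 7 11 15 21 28 38 49 65 82 105 131 164 201 248 300; ≤8: 1 1 2 3 5 7 11 15 22 29 40 52 70 89 116 146 186 230 288 352; ≤9: 1 1 2 3 5 7 11 15 22 30 41 54 73 94 123 157 201 252 318 393; ≤10: 1 1 2 3 5 7 11 15 22 30 42 55 75 97 128 164 212 267 340 423; ≤11: 1 1 2 3 5 7 11 15 22 30 42 56 76 99 131 169 219 278 355 445; ≤12: 1 1 2 3 5 7 11 15 22 30 42 56 77 100 133 172 224 285 366 460; ≤13: 1 1 2 3 5 7 11 15 22 30 42 56 77 101 134 174 227 290 373 471; ≤14: 1 1 2 3 5 7 11 15 22 30 42 56 77 101 135 175 229 293 378 478; ≤15: 1 1 2 3 5 7 11 15 22 30 42 56 77 101 135 176 230 295 381 483; ≤16: 1 1 2 3 5 7 11 15 22 30 42 56 77 101 135 176 231 296 383 486. r_16(19) = 486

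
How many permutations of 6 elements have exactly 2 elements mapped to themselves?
Choose the 2 fixed points C(6,2) = 15, derange the rest: !4 = Σ_{j=0}^{4} (-1)^j·4!/j! = 24 - 24 + 12 - 4 + 1 = 9. Product = 15 × 9 = 135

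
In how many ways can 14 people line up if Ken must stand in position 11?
Fix one position: (14-1)! = 6227020800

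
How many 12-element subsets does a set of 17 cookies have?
C(17,12) = 17!/(12!×5!) = 6188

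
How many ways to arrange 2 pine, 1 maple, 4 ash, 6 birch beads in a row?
13! / (2! × 1! × 4! × 6!) = 180180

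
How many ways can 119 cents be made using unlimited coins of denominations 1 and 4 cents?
Coefficient of x^119 in 1/(1-x^1) · 1/(1-x^4). Use j coins of 4 for j = 0..⌊119/4⌋ = 29, the rest in 1s: 29 + 1 = 30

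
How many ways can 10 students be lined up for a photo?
10! = 3628800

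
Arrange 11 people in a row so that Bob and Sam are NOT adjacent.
Total - adjacent = 11! - (11-1)!×2 = 39916800 - 7257600 = 32659200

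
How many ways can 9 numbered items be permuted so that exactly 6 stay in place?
Choose the 6 fixed points C(9,6) = 84, derange the rest: !3 = Σ_{j=0}^{3} (-1)^j·3!/j! = 6 - 6 + 3 - 1 = 2. Product = 84 × 2 = 168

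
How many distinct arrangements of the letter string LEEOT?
5! / (2! × 1! × 1! × 1!) = 60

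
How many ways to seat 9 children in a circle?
Circular: fix one position, arrange the rest. (9-1)! = 40320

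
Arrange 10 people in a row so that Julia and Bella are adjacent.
Treat as block: (10-1)! × 2! = 362880 × 2 = 725760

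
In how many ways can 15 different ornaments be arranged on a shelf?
15! = 1307674368000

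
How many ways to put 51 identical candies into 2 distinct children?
C(51+2-1, 2-1) = C(52, 1) = 52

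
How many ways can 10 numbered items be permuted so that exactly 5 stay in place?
Choose the 5 fixed points C(10,5) = 252, derange the rest: !5 = Σ_{j=0}^{5} (-1)^j·5!/j! = 120 - 120 + 60 - 20 + 5 - 1 = 44. Product = 252 × 44 = 11088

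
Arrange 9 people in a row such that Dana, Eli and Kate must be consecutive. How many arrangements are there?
Treat the 3 as one block: (9-3+1)! × 3! = 5040 × 6 = 30240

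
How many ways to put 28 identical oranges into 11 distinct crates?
C(28+11-1, 11-1) = C(38, 10) = 472733756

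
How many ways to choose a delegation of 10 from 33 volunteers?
C(33,10) = 33!/(10!×23!) = 92561040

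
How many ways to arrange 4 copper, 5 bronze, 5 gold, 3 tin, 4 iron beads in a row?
21! / (4! × 5! × 5! × 3! × 4!) = 1026615189600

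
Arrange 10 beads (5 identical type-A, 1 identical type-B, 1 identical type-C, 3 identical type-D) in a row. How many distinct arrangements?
10! / (5! × 1! × 1! × 3!) = 5040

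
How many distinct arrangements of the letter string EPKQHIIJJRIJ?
12! / (3! × 1! × 1! × 3! × 1! × 1! × 1! × 1!) = 13305600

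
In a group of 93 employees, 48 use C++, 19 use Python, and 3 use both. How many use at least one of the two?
|A∪B| = |A| + |B| - |A∩B| = 48 + 19 - 3 = 64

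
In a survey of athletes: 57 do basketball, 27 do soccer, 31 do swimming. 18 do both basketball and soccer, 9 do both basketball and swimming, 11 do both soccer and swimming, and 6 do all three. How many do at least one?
|A∪B∪C| = 57+27+31-18-9-11+6 = 83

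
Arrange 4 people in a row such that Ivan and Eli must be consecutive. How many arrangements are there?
Treat the 2 as one block: (4-2+1)! × 2! = 6 × 2 = 12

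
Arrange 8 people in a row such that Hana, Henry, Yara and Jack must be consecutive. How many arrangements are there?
Treat the 4 as one block: (8-4+1)! × 4! = 120 × 24 = 2880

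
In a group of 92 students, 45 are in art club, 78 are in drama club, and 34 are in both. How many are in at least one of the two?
|A∪B| = |A| + |B| - |A∩B| = 45 + 78 - 34 = 89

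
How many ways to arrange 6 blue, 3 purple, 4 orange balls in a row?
13! / (6! × 3! × 4!) = 60060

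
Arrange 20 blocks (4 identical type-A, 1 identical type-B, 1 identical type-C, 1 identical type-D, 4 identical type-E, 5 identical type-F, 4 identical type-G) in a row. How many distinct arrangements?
20! / (4! × 1! × 1! × 1! × 4! × 5! × 4!) = 1466593128000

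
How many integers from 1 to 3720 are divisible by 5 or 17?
⌊3720/5⌋ + ⌊3720/17⌋ - ⌊3720/85⌋ = 744 + 218 - 43 = 919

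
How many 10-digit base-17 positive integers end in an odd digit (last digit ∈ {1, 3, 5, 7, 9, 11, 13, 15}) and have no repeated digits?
Last∈{1,3,5,7,9,11,13,15}. Last=0: 0. Last nonzero: 8×15×P(15,8) = 31135104000. Total = 31135104000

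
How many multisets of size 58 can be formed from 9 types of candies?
C(58+9-1, 9-1) = C(66, 8) = 5743572120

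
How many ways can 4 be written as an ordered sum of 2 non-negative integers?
C(4+2-1, 2-1) = C(5, 1) = 5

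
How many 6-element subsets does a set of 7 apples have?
C(7,6) = 7!/(6!×1!) = 7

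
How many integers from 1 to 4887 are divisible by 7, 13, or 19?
⌊4887/7⌋+⌊4887/13⌋+⌊4887/19⌋ - ⌊4887/91⌋-⌊4887/133⌋-⌊4887/247⌋ + ⌊4887/1729⌋ = 698+375+257 - 53-36-19 + 2 = 1224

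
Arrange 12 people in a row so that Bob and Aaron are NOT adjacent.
Total - adjacent = 12! - (12-1)!×2 = 479001600 - 79833600 = 399168000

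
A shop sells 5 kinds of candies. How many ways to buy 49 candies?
C(49+5-1, 5-1) = C(53, 4) = 292825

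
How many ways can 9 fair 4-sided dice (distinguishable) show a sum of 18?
Coefficient of x^18 in (x + x² + ... + x^4)^9. By inclusion-exclusion on dice exceeding 4: Σ_j (-1)^j C(9,j)·C(18-1-4j, 8) = C(9,0)·C(17,8) - C(9,1)·C(13,8) + C(9,2)·C(9,8) = 1·24310 - 9·1287 + 36·9 = 13051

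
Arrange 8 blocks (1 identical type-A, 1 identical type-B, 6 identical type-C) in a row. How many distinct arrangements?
8! / (1! × 1! × 6!) = 56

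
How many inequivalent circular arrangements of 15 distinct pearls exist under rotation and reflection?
(15-1)!/2 = 87178291200/2 = 43589145600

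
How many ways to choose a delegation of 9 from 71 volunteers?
C(71,9) = 71!/(9!×62!) = 74473879480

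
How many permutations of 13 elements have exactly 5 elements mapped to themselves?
Choose the 5 fixed points C(13,5) = 1287, derange the rest: !8 = Σ_{j=0}^{8} (-1)^j·8!/j! = 40320 - 40320 + 20160 - 6720 + 1680 - 336 + 56 - 8 + 1 = 14833. Product = 1287 × 14833 = 19090071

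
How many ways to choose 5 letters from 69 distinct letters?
C(69,5) = 69!/(5!×64!) = 11238513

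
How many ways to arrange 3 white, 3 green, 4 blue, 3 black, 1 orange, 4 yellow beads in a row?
18! / (3! × 3! × 4! × 3! × 1! × 4!) = 51459408000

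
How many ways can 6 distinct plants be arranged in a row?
6! = 720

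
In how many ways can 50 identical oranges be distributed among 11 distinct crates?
C(50+11-1, 11-1) = C(60, 10) = 75394027566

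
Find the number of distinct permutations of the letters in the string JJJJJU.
6! / (5! × 1!) = 6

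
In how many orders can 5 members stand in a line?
5! = 120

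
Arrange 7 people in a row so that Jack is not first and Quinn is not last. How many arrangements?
By inclusion-exclusion: 7! - 2×(7-1)! + (7-2)! = 5040 - 1440 + 120 = 3720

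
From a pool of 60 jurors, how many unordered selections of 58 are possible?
C(60,58) = 60!/(58!×2!) = 1770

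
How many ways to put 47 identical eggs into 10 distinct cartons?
C(47+10-1, 10-1) = C(56, 9) = 7575968400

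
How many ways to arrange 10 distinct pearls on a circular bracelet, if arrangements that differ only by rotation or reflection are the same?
(10-1)!/2 = 362880/2 = 181440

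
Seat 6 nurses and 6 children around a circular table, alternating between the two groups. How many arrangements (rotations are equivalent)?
Fix one of the nurses: (6-1)! ways for the remaining nurses, × 6! ways for the children = 120 × 720 = 86400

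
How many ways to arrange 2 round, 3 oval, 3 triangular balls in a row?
8! / (2! × 3! × 3!) = 560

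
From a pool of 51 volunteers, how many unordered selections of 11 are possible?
C(51,11) = 51!/(11!×40!) = 47626016970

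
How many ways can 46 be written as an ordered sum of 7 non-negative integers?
C(46+7-1, 7-1) = C(52, 6) = 20358520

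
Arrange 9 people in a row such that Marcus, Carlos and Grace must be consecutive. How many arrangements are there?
Treat the 3 as one block: (9-3+1)! × 3! = 5040 × 6 = 30240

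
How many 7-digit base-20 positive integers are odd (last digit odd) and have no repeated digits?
Last∈{1,3,5,7,9,11,13,15,17,19}. Last=0: 0. Last nonzero: 10×18×P(18,5) = 185068800. Total = 185068800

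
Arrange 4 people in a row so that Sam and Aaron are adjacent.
Treat as block: (4-1)! × 2! = 6 × 2 = 12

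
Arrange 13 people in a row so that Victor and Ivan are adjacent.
Treat as block: (13-1)! × 2! = 479001600 × 2 = 958003200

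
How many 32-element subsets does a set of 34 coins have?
C(34,32) = 34!/(32!×2!) = 561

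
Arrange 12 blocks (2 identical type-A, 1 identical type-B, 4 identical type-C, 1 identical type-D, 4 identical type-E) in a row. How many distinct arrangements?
12! / (2! × 1! × 4! × 1! × 4!) = 415800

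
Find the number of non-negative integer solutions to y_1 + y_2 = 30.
C(30+2-1, 2-1) = C(31, 1) = 31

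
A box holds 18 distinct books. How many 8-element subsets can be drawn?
C(18,8) = 18!/(8!×10!) = 43758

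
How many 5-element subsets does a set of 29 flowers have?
C(29,5) = 29!/(5!×24!) = 118755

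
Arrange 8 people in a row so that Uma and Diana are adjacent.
Treat as block: (8-1)! × 2! = 5040 × 2 = 10080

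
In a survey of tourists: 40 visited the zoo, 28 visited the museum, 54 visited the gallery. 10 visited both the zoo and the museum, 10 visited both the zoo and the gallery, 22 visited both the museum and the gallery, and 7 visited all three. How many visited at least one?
|A∪B∪C| = 40+28+54-10-10-22+7 = 87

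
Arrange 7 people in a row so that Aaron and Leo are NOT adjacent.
Total - adjacent = 7! - (7-1)!×2 = 5040 - 1440 = 3600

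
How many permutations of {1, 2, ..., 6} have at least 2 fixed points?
Exactly j fixed points: C(6,j)·!(6-j); sum over j ≥ 2 (derangement numbers via !m = (m-1)·(!(m-1) + !(m-2)): !0..!4 = 1, 0, 1, 2, 9). Σ_{j=2}^{6} C(6,j)·!(6-j) = C(6,2)·!4 + C(6,3)·!3 + C(6,4)·!2 + C(6,5)·!1 + C(6,6)·!0 = 15·9 + 20·2 + 15·1 + 6·0 + 1·1 = 191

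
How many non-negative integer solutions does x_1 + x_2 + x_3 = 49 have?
C(49+3-1, 3-1) = C(51, 2) = 1275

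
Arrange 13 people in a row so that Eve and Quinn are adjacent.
Treat as block: (13-1)! × 2! = 479001600 × 2 = 958003200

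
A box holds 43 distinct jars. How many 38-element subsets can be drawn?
C(43,38) = 43!/(38!×5!) = 962598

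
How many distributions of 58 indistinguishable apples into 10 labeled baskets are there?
C(58+10-1, 10-1) = C(67, 9) = 42757703560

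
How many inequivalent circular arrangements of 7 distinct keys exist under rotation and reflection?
(7-1)!/2 = 720/2 = 360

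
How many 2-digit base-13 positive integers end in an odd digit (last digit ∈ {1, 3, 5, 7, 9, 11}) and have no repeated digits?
Last∈{1,3,5,7,9,11}. Last=0: 0. Last nonzero: 6×11×P(11,0) = 66. Total = 66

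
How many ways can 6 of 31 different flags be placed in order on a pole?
P(31,6) = 31!/(31-6)! = 530122320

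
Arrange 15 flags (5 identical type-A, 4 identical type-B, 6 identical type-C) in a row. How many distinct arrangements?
15! / (5! × 4! × 6!) = 630630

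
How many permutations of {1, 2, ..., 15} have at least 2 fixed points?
Exactly j fixed points: C(15,j)·!(15-j); sum over j ≥ 2 (derangement numbers via !m = (m-1)·(!(m-1) + !(m-2)): !0..!13 = 1, 0, 1, 2, 9, 44, 265, 1854, 14833, 133496, 1334961, 14684570, 176214841, 2290792932). Σ_{j=2}^{15} C(15,j)·!(15-j) = C(15,2)·!13 + C(15,3)·!12 + C(15,4)·!11 + C(15,5)·!10 + C(15,6)·!9 + C(15,7)·!8 + C(15,8)·!7 + C(15,9)·!6 + C(15,10)·!5 + C(15,11)·!4 + C(15,12)·!3 + C(15,13)·!2 + C(15,14)·!1 + C(15,15)·!0 = 105·2290792932 + 455·176214841 + 1365·14684570 + 3003·1334961 + 5005·133496 + 6435·14833 + 6435·1854 + 5005·265 + 3003·44 + 1365·9 + 455·2 + 105·1 + 15·0 + 1·1 = 345541336531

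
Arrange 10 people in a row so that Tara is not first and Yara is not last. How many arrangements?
By inclusion-exclusion: 10! - 2×(10-1)! + (10-2)! = 3628800 - 725760 + 40320 = 2943360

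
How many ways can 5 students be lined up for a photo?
5! = 120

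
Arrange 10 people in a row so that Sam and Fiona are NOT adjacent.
Total - adjacent = 10! - (10-1)!×2 = 3628800 - 725760 = 2903040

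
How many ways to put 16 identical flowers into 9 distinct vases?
C(16+9-1, 9-1) = C(24, 8) = 735471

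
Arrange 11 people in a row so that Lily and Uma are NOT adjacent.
Total - adjacent = 11! - (11-1)!×2 = 39916800 - 7257600 = 32659200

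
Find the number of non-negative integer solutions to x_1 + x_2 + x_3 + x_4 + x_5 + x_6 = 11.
C(11+6-1, 6-1) = C(16, 5) = 4368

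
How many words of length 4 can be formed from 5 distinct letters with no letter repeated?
P(5,4) = 5!/(5-4)! = 120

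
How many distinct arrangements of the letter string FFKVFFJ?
7! / (1! × 4! × 1! × 1!) = 210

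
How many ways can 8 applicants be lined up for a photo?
8! = 40320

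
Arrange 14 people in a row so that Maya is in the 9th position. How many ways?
Fix one position: (14-1)! = 6227020800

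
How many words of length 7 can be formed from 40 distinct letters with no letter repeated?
P(40,7) = 40!/(40-7)! = 93963542400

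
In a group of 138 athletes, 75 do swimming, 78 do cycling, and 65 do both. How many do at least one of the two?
|A∪B| = |A| + |B| - |A∩B| = 75 + 78 - 65 = 88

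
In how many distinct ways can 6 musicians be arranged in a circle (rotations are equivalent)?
Circular: fix one position, arrange the rest. (6-1)! = 120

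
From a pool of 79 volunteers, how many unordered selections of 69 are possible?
C(79,69) = 79!/(69!×10!) = 1440680596355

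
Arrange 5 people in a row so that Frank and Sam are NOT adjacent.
Total - adjacent = 5! - (5-1)!×2 = 120 - 48 = 72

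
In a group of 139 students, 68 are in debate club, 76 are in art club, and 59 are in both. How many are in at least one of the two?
|A∪B| = |A| + |B| - |A∩B| = 68 + 76 - 59 = 85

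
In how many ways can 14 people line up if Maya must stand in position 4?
Fix one position: (14-1)! = 6227020800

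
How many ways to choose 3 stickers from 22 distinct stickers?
C(22,3) = 22!/(3!×19!) = 1540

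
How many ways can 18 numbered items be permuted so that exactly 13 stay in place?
Choose the 13 fixed points C(18,13) = 8568, derange the rest: !5 = Σ_{j=0}^{5} (-1)^j·5!/j! = 120 - 120 + 60 - 20 + 5 - 1 = 44. Product = 8568 × 44 = 376992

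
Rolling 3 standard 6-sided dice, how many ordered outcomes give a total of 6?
Coefficient of x^6 in (x + x² + ... + x^6)^3. By inclusion-exclusion on dice exceeding 6: Σ_j (-1)^j C(3,j)·C(6-1-6j, 2) = C(3,0)·C(5,2) = 1·10 = 10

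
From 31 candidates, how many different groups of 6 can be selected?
C(31,6) = 31!/(6!×25!) = 736281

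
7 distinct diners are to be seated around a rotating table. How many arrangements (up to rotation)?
Circular: fix one position, arrange the rest. (7-1)! = 720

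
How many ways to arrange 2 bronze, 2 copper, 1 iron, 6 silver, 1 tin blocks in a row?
12! / (2! × 2! × 1! × 6! × 1!) = 166320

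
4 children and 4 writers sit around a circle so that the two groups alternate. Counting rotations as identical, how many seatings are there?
Fix one of the children: (4-1)! ways for the remaining children, × 4! ways for the writers = 6 × 24 = 144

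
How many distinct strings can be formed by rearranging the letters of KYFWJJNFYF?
10! / (1! × 2! × 1! × 1! × 3! × 2!) = 151200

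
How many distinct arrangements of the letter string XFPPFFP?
7! / (3! × 3! × 1!) = 140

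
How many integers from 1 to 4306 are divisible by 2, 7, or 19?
⌊4306/2⌋+⌊4306/7⌋+⌊4306/19⌋ - ⌊4306/14⌋-⌊4306/38⌋-⌊4306/133⌋ + ⌊4306/266⌋ = 2153+615+226 - 307-113-32 + 16 = 2558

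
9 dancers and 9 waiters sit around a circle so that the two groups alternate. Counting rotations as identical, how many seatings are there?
Fix one of the dancers: (9-1)! ways for the remaining dancers, × 9! ways for the waiters = 40320 × 362880 = 14631321600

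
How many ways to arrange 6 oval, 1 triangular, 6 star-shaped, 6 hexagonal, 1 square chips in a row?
20! / (6! × 1! × 6! × 6! × 1!) = 6518191680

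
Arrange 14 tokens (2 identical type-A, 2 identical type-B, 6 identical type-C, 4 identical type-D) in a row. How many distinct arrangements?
14! / (2! × 2! × 6! × 4!) = 1261260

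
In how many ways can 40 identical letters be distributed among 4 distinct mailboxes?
C(40+4-1, 4-1) = C(43, 3) = 12341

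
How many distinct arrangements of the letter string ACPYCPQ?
7! / (1! × 2! × 1! × 2! × 1!) = 1260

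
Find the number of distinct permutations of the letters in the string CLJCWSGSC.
9! / (3! × 2! × 1! × 1! × 1! × 1!) = 30240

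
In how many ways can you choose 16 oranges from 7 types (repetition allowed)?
C(16+7-1, 7-1) = C(22, 6) = 74613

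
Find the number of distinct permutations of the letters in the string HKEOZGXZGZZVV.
13! / (4! × 1! × 1! × 1! × 1! × 2! × 2! × 1!) = 64864800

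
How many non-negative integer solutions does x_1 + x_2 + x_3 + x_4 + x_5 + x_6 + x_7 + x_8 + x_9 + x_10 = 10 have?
C(10+10-1, 10-1) = C(19, 9) = 92378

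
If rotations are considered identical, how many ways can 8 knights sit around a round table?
Circular: fix one position, arrange the rest. (8-1)! = 5040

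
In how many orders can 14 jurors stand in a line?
14! = 87178291200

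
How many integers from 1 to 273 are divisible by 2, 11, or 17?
⌊273/2⌋+⌊273/11⌋+⌊273/17⌋ - ⌊273/22⌋-⌊273/34⌋-⌊273/187⌋ + ⌊273/374⌋ = 136+24+16 - 12-8-1 + 0 = 155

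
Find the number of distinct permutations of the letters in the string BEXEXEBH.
8! / (1! × 2! × 3! × 2!) = 1680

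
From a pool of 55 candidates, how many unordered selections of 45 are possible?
C(55,45) = 55!/(45!×10!) = 29248649430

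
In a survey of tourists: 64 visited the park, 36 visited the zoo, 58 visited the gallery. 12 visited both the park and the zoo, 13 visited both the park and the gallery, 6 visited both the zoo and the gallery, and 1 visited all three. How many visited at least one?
|A∪B∪C| = 64+36+58-12-13-6+1 = 128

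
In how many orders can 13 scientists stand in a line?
13! = 6227020800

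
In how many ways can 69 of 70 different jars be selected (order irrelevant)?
C(70,69) = 70!/(69!×1!) = 70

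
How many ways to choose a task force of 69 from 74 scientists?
C(74,69) = 74!/(69!×5!) = 16108764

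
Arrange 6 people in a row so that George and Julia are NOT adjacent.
Total - adjacent = 6! - (6-1)!×2 = 720 - 240 = 480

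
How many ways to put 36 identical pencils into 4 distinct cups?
C(36+4-1, 4-1) = C(39, 3) = 9139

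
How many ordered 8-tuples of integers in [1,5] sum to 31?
Coefficient of x^31 in (x + x² + ... + x^5)^8. By inclusion-exclusion on dice exceeding 5: Σ_j (-1)^j C(8,j)·C(31-1-5j, 7) = C(8,0)·C(30,7) - C(8,1)·C(25,7) + C(8,2)·C(20,7) - C(8,3)·C(15,7) + C(8,4)·C(10,7) = 1·2035800 - 8·480700 + 28·77520 - 56·6435 + 70·120 = 8800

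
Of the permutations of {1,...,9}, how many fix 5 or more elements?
Exactly j fixed points: C(9,j)·!(9-j); sum over j ≥ 5 (derangement numbers via !m = (m-1)·(!(m-1) + !(m-2)): !0..!4 = 1, 0, 1, 2, 9). Σ_{j=5}^{9} C(9,j)·!(9-j) = C(9,5)·!4 + C(9,6)·!3 + C(9,7)·!2 + C(9,8)·!1 + C(9,9)·!0 = 126·9 + 84·2 + 36·1 + 9·0 + 1·1 = 1339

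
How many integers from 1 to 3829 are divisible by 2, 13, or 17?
⌊3829/2⌋+⌊3829/13⌋+⌊3829/17⌋ - ⌊3829/26⌋-⌊3829/34⌋-⌊3829/221⌋ + ⌊3829/442⌋ = 1914+294+225 - 147-112-17 + 8 = 2165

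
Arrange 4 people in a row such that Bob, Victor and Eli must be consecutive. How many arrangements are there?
Treat the 3 as one block: (4-3+1)! × 3! = 2 × 6 = 12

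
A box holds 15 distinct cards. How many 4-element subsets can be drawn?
C(15,4) = 15!/(4!×11!) = 1365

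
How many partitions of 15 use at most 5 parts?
By conjugation, equals partitions of 15 into parts ≤ 5. Let r_j(i) = number of partitions of i into parts ≤ j, for i = 0..15. r_1(i) = 1 for all i; r_j(i) = r_{j-1}(i) + r_j(i-j). Rows j = 2..5: ≤2: 1 1 2 2 3 3 4 4 5 5 6 6 7 7 8 8; ≤3: 1 1 2 3 4 5 7 8 10 12 14 16 19 21 24 27; ≤4: 1 1 2 3 5 6 9 11 15 18 23 27 34 39 47 54; ≤5: 1 1 2 3 5 7 10 13 18 23 30 37 47 57 70 84. r_5(15) = 84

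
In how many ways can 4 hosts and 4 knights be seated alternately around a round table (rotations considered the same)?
Fix one of the hosts: (4-1)! ways for the remaining hosts, × 4! ways for the knights = 6 × 24 = 144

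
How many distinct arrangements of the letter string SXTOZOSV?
8! / (2! × 1! × 1! × 1! × 1! × 2!) = 10080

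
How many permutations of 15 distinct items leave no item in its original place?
!15 = Σ_{j=0}^{15} (-1)^j·15!/j! = 1307674368000 - 1307674368000 + 653837184000 - 217945728000 + 54486432000 - 10897286400 + 1816214400 - 259459200 + 32432400 - 3603600 + 360360 - 32760 + 2730 - 210 + 15 - 1 = 481066515734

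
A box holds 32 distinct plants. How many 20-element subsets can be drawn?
C(32,20) = 32!/(20!×12!) = 225792840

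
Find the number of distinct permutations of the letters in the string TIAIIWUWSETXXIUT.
16! / (2! × 1! × 1! × 4! × 1! × 3! × 2! × 2!) = 18162144000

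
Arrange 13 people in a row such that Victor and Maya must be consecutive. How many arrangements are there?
Treat the 2 as one block: (13-2+1)! × 2! = 479001600 × 2 = 958003200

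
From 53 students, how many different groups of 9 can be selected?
C(53,9) = 53!/(9!×44!) = 4431613550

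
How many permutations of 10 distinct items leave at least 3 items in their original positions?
Exactly j fixed points: C(10,j)·!(10-j); sum over j ≥ 3 (derangement numbers via !m = (m-1)·(!(m-1) + !(m-2)): !0..!7 = 1, 0, 1, 2, 9, 44, 265, 1854). Σ_{j=3}^{10} C(10,j)·!(10-j) = C(10,3)·!7 + C(10,4)·!6 + C(10,5)·!5 + C(10,6)·!4 + C(10,7)·!3 + C(10,8)·!2 + C(10,9)·!1 + C(10,10)·!0 = 120·1854 + 210·265 + 252·44 + 210·9 + 120·2 + 45·1 + 10·0 + 1·1 = 291394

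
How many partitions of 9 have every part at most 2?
Let r_j(i) = number of partitions of i into parts ≤ j, for i = 0..9. r_1(i) = 1 for all i; r_j(i) = r_{j-1}(i) + r_j(i-j). Rows j = 2..2: ≤2: 1 1 2 2 3 3 4 4 5 5. r_2(9) = 5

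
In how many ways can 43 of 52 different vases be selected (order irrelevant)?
C(52,43) = 52!/(43!×9!) = 3679075400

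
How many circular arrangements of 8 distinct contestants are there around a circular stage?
Circular: fix one position, arrange the rest. (8-1)! = 5040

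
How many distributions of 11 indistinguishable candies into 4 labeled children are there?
C(11+4-1, 4-1) = C(14, 3) = 364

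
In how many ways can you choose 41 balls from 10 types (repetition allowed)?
C(41+10-1, 10-1) = C(50, 9) = 2505433700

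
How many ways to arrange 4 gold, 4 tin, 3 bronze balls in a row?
11! / (4! × 4! × 3!) = 11550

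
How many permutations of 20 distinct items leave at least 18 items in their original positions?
Exactly j fixed points: C(20,j)·!(20-j); sum over j ≥ 18 (derangement numbers via !m = (m-1)·(!(m-1) + !(m-2)): !0..!2 = 1, 0, 1). Σ_{j=18}^{20} C(20,j)·!(20-j) = C(20,18)·!2 + C(20,19)·!1 + C(20,20)·!0 = 190·1 + 20·0 + 1·1 = 191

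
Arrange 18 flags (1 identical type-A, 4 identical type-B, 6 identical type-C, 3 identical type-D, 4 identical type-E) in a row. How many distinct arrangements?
18! / (1! × 4! × 6! × 3! × 4!) = 2572970400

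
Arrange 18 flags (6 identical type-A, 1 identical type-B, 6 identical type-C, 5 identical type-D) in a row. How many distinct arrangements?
18! / (6! × 1! × 6! × 5!) = 102918816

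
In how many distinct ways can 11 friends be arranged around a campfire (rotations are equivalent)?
Circular: fix one position, arrange the rest. (11-1)! = 3628800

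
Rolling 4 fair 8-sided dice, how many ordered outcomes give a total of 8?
Coefficient of x^8 in (x + x² + ... + x^8)^4. By inclusion-exclusion on dice exceeding 8: Σ_j (-1)^j C(4,j)·C(8-1-8j, 3) = C(4,0)·C(7,3) = 1·35 = 35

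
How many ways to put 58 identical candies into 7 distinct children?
C(58+7-1, 7-1) = C(64, 6) = 74974368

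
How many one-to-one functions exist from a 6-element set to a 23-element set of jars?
P(23,6) = 23!/(23-6)! = 72681840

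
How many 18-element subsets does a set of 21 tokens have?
C(21,18) = 21!/(18!×3!) = 1330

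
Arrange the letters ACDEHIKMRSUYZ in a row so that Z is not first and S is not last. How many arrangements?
By inclusion-exclusion: 13! - 2×(13-1)! + (13-2)! = 6227020800 - 958003200 + 39916800 = 5308934400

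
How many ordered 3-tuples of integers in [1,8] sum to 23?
Coefficient of x^23 in (x + x² + ... + x^8)^3. By inclusion-exclusion on dice exceeding 8: Σ_j (-1)^j C(3,j)·C(23-1-8j, 2) = C(3,0)·C(22,2) - C(3,1)·C(14,2) + C(3,2)·C(6,2) = 1·231 - 3·91 + 3·15 = 3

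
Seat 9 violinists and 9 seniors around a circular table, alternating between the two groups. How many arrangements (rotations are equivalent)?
Fix one of the violinists: (9-1)! ways for the remaining violinists, × 9! ways for the seniors = 40320 × 362880 = 14631321600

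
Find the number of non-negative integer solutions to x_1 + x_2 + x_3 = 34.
C(34+3-1, 3-1) = C(36, 2) = 630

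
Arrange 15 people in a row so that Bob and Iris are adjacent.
Treat as block: (15-1)! × 2! = 87178291200 × 2 = 174356582400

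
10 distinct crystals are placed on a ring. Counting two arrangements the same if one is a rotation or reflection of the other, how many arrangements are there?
(10-1)!/2 = 362880/2 = 181440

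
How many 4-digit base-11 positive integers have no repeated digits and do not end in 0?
Last digit: 10 nonzero choices. First digit: 9 (nonzero, ≠last). Middle 2: P(9,2) = 72. Total = 6480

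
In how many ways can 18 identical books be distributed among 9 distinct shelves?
C(18+9-1, 9-1) = C(26, 8) = 1562275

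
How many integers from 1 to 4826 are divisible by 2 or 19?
⌊4826/2⌋ + ⌊4826/19⌋ - ⌊4826/38⌋ = 2413 + 254 - 127 = 2540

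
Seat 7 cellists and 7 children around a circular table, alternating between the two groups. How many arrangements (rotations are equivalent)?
Fix one of the cellists: (7-1)! ways for the remaining cellists, × 7! ways for the children = 720 × 5040 = 3628800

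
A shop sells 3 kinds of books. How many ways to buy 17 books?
C(17+3-1, 3-1) = C(19, 2) = 171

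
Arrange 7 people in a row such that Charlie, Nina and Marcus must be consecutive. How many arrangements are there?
Treat the 3 as one block: (7-3+1)! × 3! = 120 × 6 = 720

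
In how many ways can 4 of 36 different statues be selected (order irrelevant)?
C(36,4) = 36!/(4!×32!) = 58905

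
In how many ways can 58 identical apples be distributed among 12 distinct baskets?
C(58+12-1, 12-1) = C(69, 11) = 1823810410032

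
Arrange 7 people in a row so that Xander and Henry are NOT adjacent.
Total - adjacent = 7! - (7-1)!×2 = 5040 - 1440 = 3600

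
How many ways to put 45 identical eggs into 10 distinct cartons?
C(45+10-1, 10-1) = C(54, 9) = 5317936260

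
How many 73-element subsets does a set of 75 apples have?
C(75,73) = 75!/(73!×2!) = 2775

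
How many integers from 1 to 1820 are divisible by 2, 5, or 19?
⌊1820/2⌋+⌊1820/5⌋+⌊1820/19⌋ - ⌊1820/10⌋-⌊1820/38⌋-⌊1820/95⌋ + ⌊1820/190⌋ = 910+364+95 - 182-47-19 + 9 = 1130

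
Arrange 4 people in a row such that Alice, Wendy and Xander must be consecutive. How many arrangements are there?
Treat the 3 as one block: (4-3+1)! × 3! = 2 × 6 = 12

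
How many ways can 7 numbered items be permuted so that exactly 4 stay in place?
Choose the 4 fixed points C(7,4) = 35, derange the rest: !3 = Σ_{j=0}^{3} (-1)^j·3!/j! = 6 - 6 + 3 - 1 = 2. Product = 35 × 2 = 70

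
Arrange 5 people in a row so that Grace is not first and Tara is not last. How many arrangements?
By inclusion-exclusion: 5! - 2×(5-1)! + (5-2)! = 120 - 48 + 6 = 78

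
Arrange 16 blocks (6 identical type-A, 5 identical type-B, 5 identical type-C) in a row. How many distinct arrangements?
16! / (6! × 5! × 5!) = 2018016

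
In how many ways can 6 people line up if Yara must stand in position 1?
Fix one position: (6-1)! = 120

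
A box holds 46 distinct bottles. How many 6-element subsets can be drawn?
C(46,6) = 46!/(6!×40!) = 9366819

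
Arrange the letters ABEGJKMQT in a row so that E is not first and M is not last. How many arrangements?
By inclusion-exclusion: 9! - 2×(9-1)! + (9-2)! = 362880 - 80640 + 5040 = 287280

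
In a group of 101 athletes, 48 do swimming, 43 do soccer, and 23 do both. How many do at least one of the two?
|A∪B| = |A| + |B| - |A∩B| = 48 + 43 - 23 = 68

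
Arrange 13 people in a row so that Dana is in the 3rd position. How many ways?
Fix one position: (13-1)! = 479001600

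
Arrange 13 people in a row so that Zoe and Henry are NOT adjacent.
Total - adjacent = 13! - (13-1)!×2 = 6227020800 - 958003200 = 5269017600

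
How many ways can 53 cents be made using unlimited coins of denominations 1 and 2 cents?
Coefficient of x^53 in 1/(1-x^1) · 1/(1-x^2). Use j coins of 2 for j = 0..⌊53/2⌋ = 26, the rest in 1s: 26 + 1 = 27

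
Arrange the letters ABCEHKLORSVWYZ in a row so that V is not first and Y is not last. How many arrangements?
By inclusion-exclusion: 14! - 2×(14-1)! + (14-2)! = 87178291200 - 12454041600 + 479001600 = 75203251200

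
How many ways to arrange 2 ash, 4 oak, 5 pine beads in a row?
11! / (2! × 4! × 5!) = 6930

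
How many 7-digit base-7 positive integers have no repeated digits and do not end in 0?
Last digit: 6 nonzero choices. First digit: 5 (nonzero, ≠last). Middle 5: P(5,5) = 120. Total = 3600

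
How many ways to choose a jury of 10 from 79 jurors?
C(79,10) = 79!/(10!×69!) = 1440680596355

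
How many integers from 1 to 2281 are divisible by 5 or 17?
⌊2281/5⌋ + ⌊2281/17⌋ - ⌊2281/85⌋ = 456 + 134 - 26 = 564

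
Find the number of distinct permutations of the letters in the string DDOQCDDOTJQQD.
13! / (1! × 1! × 2! × 3! × 1! × 5!) = 4324320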